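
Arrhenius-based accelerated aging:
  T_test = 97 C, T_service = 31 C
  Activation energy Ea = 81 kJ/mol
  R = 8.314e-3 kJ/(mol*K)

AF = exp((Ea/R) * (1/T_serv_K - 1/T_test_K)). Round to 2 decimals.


T_test_K = 370.15, T_serv_K = 304.15
AF = exp((81/8.314e-3) * (1/304.15 - 1/370.15))
= 302.34

302.34


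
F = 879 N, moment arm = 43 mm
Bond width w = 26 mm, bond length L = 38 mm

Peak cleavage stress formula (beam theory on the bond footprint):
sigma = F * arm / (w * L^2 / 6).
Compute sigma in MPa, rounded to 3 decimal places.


sigma = (879 * 43) / (26 * 1444 / 6)
= 37797 * 6 / 37544
= 226782 / 37544
= 6.040 MPa

6.040


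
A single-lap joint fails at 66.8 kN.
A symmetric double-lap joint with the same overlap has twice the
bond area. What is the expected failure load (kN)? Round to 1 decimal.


Double-lap load = 2 * 66.8 = 133.6 kN

133.6


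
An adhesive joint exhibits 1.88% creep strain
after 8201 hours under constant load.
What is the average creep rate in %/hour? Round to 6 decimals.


Creep rate = strain / time
= 1.88 / 8201
= 0.000229 %/h

0.000229


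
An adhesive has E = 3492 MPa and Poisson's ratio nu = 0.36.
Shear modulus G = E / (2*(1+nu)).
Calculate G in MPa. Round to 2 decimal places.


G = 3492 / (2*(1+0.36))
= 3492 / 2.72
= 1283.82 MPa

1283.82


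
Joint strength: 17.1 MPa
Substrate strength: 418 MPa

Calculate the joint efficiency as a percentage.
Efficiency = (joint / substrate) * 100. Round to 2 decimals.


Efficiency = (17.1 / 418) * 100 = 4.09%

4.09


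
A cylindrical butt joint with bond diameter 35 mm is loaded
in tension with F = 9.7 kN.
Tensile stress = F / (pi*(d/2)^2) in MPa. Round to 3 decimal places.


Area = pi * (35/2)^2 = 962.1128 mm^2
Stress = 9.7*1000 / 962.1128
= 10.082 MPa

10.082


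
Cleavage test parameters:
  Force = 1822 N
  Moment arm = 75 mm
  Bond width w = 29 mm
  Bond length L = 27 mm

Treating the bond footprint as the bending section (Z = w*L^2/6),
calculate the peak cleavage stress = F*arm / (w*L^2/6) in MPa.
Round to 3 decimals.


M = 1822 * 75 = 136650 N*mm
Z = 29 * 27^2 / 6 = 21141 / 6 mm^3
sigma = M / Z = 6 * 136650 / 21141 = 819900 / 21141
= 38.782 MPa

38.782


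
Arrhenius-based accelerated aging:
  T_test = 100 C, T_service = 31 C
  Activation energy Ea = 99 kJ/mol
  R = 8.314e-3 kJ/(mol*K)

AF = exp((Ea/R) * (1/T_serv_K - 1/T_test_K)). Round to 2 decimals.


T_test_K = 373.15, T_serv_K = 304.15
AF = exp((99/8.314e-3) * (1/304.15 - 1/373.15))
= 1393.27

1393.27


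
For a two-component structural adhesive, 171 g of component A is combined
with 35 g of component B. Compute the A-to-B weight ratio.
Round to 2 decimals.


Weight ratio A:B = 171 / 35
= 4.89

4.89


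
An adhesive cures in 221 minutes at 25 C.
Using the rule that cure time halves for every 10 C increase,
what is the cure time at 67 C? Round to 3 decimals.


Factor = 2^((67 - 25) / 10) = 18.3792
Cure time = 221 / 18.3792
= 12.024 minutes

12.024


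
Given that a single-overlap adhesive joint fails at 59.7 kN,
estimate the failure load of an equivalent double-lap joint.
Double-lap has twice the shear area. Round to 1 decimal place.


Double-lap factor = 2
Expected load = 59.7 * 2 = 119.4 kN

119.4


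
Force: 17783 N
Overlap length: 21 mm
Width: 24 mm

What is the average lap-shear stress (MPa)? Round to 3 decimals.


Average shear stress = F / (overlap * width)
= 17783 / (21 * 24)
= 35.284 MPa

35.284


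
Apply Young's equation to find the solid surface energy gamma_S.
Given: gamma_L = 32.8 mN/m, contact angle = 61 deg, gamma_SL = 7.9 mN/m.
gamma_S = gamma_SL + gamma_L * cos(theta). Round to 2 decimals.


theta_rad = 61 * pi/180 = 1.064651
gamma_S = 7.9 + 32.8 * cos(1.064651)
= 23.80 mN/m

23.80


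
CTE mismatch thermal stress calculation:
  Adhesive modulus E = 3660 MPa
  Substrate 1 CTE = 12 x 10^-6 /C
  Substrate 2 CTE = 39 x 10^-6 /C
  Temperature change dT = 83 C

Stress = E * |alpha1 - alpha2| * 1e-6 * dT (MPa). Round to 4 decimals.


delta_alpha = |12 - 39| = 27 x 10^-6/C
Stress = 3660 * 27e-6 * 83
= 8.2021 MPa

8.2021


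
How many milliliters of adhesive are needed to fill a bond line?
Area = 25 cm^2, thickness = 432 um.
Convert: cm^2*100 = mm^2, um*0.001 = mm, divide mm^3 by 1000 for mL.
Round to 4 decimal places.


= (25 * 100) * (432 * 0.001) / 1000
= 1.0800 mL

1.0800


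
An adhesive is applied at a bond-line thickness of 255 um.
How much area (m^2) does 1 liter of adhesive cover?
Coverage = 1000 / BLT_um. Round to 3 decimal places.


Coverage = 1000 / 255 = 3.922 m^2

3.922


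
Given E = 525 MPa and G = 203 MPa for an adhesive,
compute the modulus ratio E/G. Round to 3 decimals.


E/G ratio = 525 / 203 = 2.586

2.586


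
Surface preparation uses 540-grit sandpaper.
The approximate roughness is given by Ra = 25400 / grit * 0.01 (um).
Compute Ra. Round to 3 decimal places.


Ra = 25400 / 540 * 0.01
= 254 / 540
= 0.470 um

0.470


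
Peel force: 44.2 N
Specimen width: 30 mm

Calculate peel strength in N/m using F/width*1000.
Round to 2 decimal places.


Peel strength = 44.2 / 30 * 1000 = 1473.33 N/m

1473.33


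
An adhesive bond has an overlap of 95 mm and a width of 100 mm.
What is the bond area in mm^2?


Bond area = overlap * width
= 95 * 100
= 9500 mm^2

9500


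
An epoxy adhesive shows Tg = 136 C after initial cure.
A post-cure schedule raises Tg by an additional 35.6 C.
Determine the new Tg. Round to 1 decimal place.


New Tg = 136 + 35.6
= 171.6 C

171.6


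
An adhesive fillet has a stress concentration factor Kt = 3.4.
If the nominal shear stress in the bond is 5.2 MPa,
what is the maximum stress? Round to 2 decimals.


Max stress = 5.2 * 3.4 = 17.68 MPa

17.68


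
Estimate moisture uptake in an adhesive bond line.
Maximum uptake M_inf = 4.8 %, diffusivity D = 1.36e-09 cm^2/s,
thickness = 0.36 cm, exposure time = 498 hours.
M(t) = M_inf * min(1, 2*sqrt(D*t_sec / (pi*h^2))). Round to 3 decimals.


Convert time: 498 h = 1792800 s
ratio = min(1, 2*sqrt(1.36e-09*1792800/(pi*0.36^2)))
= 0.154770
M(t) = 4.8 * 0.154770 = 0.743%

0.743


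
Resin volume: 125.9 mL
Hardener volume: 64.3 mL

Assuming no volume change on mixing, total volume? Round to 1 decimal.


V_total = 125.9 + 64.3 = 190.2 mL

190.2


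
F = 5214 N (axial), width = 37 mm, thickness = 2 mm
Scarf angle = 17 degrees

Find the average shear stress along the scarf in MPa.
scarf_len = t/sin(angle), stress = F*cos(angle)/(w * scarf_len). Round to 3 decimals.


scarf_len = 2/sin(17 deg) = 6.8406
cos(17 deg) = 0.956305
stress = 5214*0.956305/(37*6.8406) = 19.700 MPa

19.700


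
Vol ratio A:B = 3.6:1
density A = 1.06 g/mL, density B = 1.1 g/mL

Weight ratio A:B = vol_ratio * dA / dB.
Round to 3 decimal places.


Weight ratio = 3.6 * 1.06 / 1.1
= 3.469

3.469


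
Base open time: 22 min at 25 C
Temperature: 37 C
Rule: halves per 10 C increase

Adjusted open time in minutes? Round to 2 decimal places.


Acceleration = 2^((37-25)/10) = 2.2974
Open time = 22 / 2.2974 = 9.58 min

9.58


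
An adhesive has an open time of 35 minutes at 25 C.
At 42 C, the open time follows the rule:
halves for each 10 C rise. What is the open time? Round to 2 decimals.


Factor = 2^((42-25)/10) = 3.2490
Open time = 35 / 3.2490 = 10.77 min

10.77


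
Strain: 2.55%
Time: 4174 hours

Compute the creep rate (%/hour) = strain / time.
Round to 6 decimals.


Creep rate = 2.55 / 4174
= 0.000611 %/h

0.000611


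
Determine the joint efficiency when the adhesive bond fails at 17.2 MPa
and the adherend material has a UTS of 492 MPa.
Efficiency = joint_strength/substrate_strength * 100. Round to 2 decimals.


Joint efficiency = 17.2 / 492 * 100
= 3.50%

3.50


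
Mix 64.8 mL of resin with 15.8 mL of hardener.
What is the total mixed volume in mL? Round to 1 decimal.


Total = 64.8 + 15.8 = 80.6 mL

80.6


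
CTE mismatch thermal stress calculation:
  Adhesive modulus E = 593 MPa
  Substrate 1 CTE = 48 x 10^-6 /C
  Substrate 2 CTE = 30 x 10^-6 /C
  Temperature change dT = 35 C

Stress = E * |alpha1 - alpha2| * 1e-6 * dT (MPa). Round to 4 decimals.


delta_alpha = |48 - 30| = 18 x 10^-6/C
Stress = 593 * 18e-6 * 35
= 0.3736 MPa

0.3736


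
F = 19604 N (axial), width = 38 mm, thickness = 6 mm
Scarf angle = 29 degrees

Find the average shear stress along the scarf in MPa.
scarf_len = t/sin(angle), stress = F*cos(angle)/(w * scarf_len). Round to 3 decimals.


scarf_len = 6/sin(29 deg) = 12.3760
cos(29 deg) = 0.874620
stress = 19604*0.874620/(38*12.3760) = 36.459 MPa

36.459


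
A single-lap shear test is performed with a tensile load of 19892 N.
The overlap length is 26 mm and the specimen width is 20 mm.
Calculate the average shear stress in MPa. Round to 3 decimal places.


Shear stress = F / (overlap * width)
= 19892 / (26 * 20)
= 19892 / 520
= 38.254 MPa

38.254


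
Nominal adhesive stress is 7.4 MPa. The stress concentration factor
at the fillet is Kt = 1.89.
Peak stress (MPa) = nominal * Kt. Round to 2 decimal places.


Peak = 7.4 * 1.89 = 13.99 MPa

13.99


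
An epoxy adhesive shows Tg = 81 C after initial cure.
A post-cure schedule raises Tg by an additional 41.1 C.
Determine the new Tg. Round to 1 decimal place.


New Tg = 81 + 41.1
= 122.1 C

122.1


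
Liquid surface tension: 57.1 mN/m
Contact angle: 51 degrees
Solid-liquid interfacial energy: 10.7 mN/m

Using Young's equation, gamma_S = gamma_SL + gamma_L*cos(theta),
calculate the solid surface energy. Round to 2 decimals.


gamma_S = 10.7 + 57.1 * cos(51)
= 46.63 mN/m

46.63


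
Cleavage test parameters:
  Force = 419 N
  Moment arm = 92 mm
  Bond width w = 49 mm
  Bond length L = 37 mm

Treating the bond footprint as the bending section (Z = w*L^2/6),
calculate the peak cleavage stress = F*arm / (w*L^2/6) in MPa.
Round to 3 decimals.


M = 419 * 92 = 38548 N*mm
Z = 49 * 37^2 / 6 = 67081 / 6 mm^3
sigma = M / Z = 6 * 38548 / 67081 = 231288 / 67081
= 3.448 MPa

3.448


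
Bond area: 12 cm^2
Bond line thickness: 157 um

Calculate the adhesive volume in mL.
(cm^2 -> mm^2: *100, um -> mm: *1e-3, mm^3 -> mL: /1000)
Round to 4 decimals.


V = 12*100 * 157*1e-3 / 1000
= 0.1884 mL

0.1884


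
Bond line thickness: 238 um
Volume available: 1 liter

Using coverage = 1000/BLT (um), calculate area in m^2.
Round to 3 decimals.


1 L = 1e6 mm^3, thickness = 238 um = 0.238 mm
Area = 1e6 / 0.238 mm^2 = (1e6 / 0.238) / 1e6 m^2 = 1000 / 238 m^2
= 4.202 m^2

4.202


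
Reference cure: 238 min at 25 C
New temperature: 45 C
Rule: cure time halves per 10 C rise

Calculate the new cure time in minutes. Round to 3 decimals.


factor = 2^((45-25)/10) = 4.0000
t_new = 238 / 4.0000 = 59.500 min

59.500


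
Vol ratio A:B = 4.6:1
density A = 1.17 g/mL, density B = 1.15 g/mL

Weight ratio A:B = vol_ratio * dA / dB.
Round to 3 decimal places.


Weight ratio = 4.6 * 1.17 / 1.15
= 4.680

4.680


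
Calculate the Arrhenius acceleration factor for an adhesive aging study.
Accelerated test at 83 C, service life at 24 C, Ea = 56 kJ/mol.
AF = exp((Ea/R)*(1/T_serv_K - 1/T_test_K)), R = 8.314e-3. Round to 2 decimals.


T_test = 356.15 K, T_serv = 297.15 K
Ea/R = 56 / 0.008314 = 6735.63
AF = exp(6735.63 * (1/297.15 - 1/356.15))
= 42.74

42.74


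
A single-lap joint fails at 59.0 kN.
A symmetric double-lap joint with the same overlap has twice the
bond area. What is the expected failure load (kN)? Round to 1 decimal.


Double-lap load = 2 * 59.0 = 118.0 kN

118.0


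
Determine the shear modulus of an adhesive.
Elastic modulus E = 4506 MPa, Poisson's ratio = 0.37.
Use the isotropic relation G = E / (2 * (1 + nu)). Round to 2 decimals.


G = 4506 / (2*(1+0.37)) = 4506 / 2.74
= 1644.53 MPa

1644.53


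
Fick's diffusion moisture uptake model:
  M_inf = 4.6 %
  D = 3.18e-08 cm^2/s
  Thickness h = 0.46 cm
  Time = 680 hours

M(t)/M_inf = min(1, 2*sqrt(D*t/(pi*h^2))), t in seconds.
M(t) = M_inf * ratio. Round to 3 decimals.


t_sec = 680 * 3600 = 2448000
ratio = 2*sqrt(3.18e-08*2448000/(pi*0.46^2))
= min(1, 0.684410)
= 0.684410
M(t) = 4.6 * 0.684410 = 3.148 %

3.148


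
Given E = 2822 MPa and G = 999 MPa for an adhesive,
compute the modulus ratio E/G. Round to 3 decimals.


E/G ratio = 2822 / 999 = 2.825

2.825


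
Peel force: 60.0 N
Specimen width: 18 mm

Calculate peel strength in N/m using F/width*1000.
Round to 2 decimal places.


Peel strength = 60.0 / 18 * 1000 = 3333.33 N/m

3333.33


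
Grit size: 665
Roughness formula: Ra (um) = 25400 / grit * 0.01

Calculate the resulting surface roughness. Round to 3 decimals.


Ra = 25400 / 665 * 0.01
= 0.382 um

0.382


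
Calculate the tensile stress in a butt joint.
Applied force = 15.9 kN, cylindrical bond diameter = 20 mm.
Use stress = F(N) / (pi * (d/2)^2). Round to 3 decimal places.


A = pi * 10.0^2 = 314.1593 mm^2
sigma = 15900.0 / 314.1593 = 50.611 MPa

50.611


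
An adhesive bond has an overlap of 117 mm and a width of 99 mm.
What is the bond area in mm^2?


Bond area = overlap * width
= 117 * 99
= 11583 mm^2

11583


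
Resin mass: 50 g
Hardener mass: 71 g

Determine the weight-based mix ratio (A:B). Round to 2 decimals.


Ratio = 50 / 71 = 0.70

0.70


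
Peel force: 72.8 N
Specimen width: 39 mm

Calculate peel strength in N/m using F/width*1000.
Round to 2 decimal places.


Peel strength = 72.8 / 39 * 1000 = 1866.67 N/m

1866.67


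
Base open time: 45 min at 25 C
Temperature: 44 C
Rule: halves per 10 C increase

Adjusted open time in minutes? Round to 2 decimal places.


Acceleration = 2^((44-25)/10) = 3.7321
Open time = 45 / 3.7321 = 12.06 min

12.06


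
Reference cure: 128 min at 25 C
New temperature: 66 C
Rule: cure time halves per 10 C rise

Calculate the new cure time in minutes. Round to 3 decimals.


factor = 2^((66-25)/10) = 17.1484
t_new = 128 / 17.1484 = 7.464 min

7.464


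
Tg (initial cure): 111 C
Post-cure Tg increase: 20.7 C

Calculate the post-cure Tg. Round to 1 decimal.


Post-cure Tg = 111 + 20.7 = 131.7 C

131.7


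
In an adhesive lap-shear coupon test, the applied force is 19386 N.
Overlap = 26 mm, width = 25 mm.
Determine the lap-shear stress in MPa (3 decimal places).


stress = F / (overlap * width)
= 19386 / (26 * 25)
= 29.825 MPa

29.825


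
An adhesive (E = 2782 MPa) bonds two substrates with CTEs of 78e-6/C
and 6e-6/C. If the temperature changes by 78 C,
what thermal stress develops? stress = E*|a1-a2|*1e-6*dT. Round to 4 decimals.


Stress = 2782 * |78 - 6| * 1e-6 * 78
= 15.6237 MPa

15.6237


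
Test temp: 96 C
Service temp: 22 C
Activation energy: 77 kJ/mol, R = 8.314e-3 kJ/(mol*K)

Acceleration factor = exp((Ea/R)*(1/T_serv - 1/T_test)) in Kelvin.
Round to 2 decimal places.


AF = exp((77/0.008314)*(1/295.15 - 1/369.15))
= 539.28

539.28


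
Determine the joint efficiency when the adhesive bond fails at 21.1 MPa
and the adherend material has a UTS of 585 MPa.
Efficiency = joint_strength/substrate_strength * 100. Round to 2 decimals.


Joint efficiency = 21.1 / 585 * 100
= 3.61%

3.61


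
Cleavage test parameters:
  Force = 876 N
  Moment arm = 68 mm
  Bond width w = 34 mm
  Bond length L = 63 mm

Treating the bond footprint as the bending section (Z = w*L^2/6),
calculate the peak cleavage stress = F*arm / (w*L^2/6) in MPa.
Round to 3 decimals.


M = 876 * 68 = 59568 N*mm
Z = 34 * 63^2 / 6 = 134946 / 6 mm^3
sigma = M / Z = 6 * 59568 / 134946 = 357408 / 134946
= 2.649 MPa

2.649


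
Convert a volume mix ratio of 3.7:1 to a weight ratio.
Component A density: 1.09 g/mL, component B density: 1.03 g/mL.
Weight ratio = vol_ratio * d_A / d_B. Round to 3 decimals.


= 3.7 * 1.09 / 1.03 = 3.916

3.916


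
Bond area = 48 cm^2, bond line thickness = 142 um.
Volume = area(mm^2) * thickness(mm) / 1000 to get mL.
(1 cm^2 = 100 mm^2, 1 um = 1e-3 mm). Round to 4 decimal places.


area_mm2 = 48 * 100 = 4800
blt_mm = 142 * 1e-3 = 0.142
vol_mm3 = 4800 * 0.142 = 681.6
vol_mL = 681.6 / 1000 = 0.6816 mL

0.6816


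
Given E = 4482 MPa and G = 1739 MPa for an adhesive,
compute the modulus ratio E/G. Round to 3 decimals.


E/G ratio = 4482 / 1739 = 2.577

2.577


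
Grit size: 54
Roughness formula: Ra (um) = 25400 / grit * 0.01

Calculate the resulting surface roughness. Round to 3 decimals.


Ra = 25400 / 54 * 0.01
= 4.704 um

4.704


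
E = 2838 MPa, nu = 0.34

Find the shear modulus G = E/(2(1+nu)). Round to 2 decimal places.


G = 2838 / (2 * 1.34)
= 1058.96 MPa

1058.96


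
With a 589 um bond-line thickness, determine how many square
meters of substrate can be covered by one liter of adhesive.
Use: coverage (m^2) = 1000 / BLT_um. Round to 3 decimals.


Coverage = 1000 / 589 = 1.698 m^2

1.698


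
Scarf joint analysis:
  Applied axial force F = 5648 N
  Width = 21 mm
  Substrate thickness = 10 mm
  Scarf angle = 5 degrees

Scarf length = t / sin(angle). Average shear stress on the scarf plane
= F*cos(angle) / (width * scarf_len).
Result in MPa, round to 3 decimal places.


Scarf length = 10 / sin(5 deg) = 114.7371 mm
cos(5 deg) = 0.996195
Shear = 5648 * 0.996195 / (21 * 114.7371)
= 2.335 MPa

2.335


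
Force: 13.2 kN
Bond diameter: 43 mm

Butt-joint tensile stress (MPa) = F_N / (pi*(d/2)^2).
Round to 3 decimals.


F_N = 13.2 * 1000 = 13200.0 N
A = pi*(21.5)^2 = 1452.2012 mm^2
stress = 13200.0 / 1452.2012 = 9.090 MPa

9.090


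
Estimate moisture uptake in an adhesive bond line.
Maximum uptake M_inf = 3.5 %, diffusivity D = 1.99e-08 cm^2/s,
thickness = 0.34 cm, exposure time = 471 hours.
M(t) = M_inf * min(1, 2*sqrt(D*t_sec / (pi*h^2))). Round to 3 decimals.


Convert time: 471 h = 1695600 s
ratio = min(1, 2*sqrt(1.99e-08*1695600/(pi*0.34^2)))
= 0.609627
M(t) = 3.5 * 0.609627 = 2.134%

2.134


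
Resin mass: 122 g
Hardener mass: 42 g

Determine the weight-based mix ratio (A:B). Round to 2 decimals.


Ratio = 122 / 42 = 2.90

2.90


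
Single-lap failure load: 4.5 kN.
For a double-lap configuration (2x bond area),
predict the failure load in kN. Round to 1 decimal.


Failure load = 4.5 * 2 = 9.0 kN

9.0


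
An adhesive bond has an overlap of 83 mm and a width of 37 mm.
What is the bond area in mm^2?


Bond area = overlap * width
= 83 * 37
= 3071 mm^2

3071


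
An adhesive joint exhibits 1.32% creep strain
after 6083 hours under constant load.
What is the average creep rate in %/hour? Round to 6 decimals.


Creep rate = strain / time
= 1.32 / 6083
= 0.000217 %/h

0.000217


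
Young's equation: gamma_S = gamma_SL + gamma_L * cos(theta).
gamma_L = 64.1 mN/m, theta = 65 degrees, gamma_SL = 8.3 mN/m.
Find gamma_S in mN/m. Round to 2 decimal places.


cos(65 deg) = 0.422618
gamma_S = 8.3 + 64.1 * 0.422618
= 35.39 mN/m

35.39


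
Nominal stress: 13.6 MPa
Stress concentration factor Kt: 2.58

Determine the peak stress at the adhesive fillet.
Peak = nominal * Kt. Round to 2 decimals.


Peak stress = 13.6 * 2.58
= 35.09 MPa

35.09


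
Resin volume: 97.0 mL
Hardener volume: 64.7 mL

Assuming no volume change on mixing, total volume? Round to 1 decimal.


V_total = 97.0 + 64.7 = 161.7 mL

161.7


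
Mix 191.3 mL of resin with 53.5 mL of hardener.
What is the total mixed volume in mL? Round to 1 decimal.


Total = 191.3 + 53.5 = 244.8 mL

244.8


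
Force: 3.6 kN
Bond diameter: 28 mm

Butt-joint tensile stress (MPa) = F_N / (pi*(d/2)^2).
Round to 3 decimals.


F_N = 3.6 * 1000 = 3600.0 N
A = pi*(14.0)^2 = 615.7522 mm^2
stress = 3600.0 / 615.7522 = 5.847 MPa

5.847


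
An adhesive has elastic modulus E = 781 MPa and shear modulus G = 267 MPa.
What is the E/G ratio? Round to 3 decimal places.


E/G = 781 / 267 = 2.925

2.925


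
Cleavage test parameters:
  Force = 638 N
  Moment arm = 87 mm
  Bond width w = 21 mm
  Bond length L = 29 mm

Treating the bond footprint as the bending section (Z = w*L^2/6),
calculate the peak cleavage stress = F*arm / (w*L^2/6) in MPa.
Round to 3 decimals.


M = 638 * 87 = 55506 N*mm
Z = 21 * 29^2 / 6 = 17661 / 6 mm^3
sigma = M / Z = 6 * 55506 / 17661 = 333036 / 17661
= 18.857 MPa

18.857


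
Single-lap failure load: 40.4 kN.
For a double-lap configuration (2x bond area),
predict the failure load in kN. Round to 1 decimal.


Failure load = 40.4 * 2 = 80.8 kN

80.8


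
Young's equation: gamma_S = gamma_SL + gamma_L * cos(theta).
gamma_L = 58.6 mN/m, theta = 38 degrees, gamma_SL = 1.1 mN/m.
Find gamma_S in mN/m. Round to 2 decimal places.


cos(38 deg) = 0.788011
gamma_S = 1.1 + 58.6 * 0.788011
= 47.28 mN/m

47.28


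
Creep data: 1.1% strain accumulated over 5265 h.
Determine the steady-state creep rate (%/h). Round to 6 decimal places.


Rate = 1.1 / 5265 = 0.000209 %/h

0.000209


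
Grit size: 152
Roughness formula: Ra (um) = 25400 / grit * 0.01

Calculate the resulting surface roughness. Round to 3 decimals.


Ra = 25400 / 152 * 0.01
= 1.671 um

1.671


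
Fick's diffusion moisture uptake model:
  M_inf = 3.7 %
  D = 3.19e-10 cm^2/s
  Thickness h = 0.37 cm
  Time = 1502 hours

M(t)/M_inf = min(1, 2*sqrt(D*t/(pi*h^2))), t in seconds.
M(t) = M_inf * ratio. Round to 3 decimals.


t_sec = 1502 * 3600 = 5407200
ratio = 2*sqrt(3.19e-10*5407200/(pi*0.37^2))
= min(1, 0.126659)
= 0.126659
M(t) = 3.7 * 0.126659 = 0.469 %

0.469


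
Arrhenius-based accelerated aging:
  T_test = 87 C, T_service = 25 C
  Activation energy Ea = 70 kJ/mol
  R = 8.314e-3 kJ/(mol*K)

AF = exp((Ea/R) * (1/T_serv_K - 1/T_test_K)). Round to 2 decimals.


T_test_K = 360.15, T_serv_K = 298.15
AF = exp((70/8.314e-3) * (1/298.15 - 1/360.15))
= 129.21

129.21


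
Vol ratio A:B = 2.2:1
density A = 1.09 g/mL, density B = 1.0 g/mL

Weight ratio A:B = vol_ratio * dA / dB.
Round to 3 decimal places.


Weight ratio = 2.2 * 1.09 / 1.0
= 2.398

2.398


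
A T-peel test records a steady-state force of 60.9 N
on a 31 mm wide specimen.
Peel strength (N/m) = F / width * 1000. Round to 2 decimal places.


Peel strength = 60.9 / 31 * 1000
= 1964.52 N/m

1964.52


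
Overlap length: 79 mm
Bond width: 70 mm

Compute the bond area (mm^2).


Bond area = 79 * 70 = 5530 mm^2

5530


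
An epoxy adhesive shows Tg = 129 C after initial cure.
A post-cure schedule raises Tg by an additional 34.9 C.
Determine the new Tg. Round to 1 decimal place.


New Tg = 129 + 34.9
= 163.9 C

163.9


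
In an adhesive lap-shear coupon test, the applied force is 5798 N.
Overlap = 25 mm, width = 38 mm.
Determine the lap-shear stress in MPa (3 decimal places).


stress = F / (overlap * width)
= 5798 / (25 * 38)
= 6.103 MPa

6.103


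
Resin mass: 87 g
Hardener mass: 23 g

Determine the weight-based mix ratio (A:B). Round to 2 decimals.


Ratio = 87 / 23 = 3.78

3.78


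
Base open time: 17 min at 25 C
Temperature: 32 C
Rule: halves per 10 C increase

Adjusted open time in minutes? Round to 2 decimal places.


Acceleration = 2^((32-25)/10) = 1.6245
Open time = 17 / 1.6245 = 10.46 min

10.46


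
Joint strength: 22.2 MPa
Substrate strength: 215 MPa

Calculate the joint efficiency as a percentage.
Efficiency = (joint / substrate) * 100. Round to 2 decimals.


Efficiency = (22.2 / 215) * 100 = 10.33%

10.33


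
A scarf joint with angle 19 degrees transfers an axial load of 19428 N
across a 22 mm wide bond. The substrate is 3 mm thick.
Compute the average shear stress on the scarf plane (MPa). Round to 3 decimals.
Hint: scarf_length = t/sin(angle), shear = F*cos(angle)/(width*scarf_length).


scarf_length = 3 / sin(19 deg) = 9.2147 mm
cos(19 deg) = 0.945519
shear stress = 19428 * 0.945519 / (22 * 9.2147)
= 90.614 MPa

90.614


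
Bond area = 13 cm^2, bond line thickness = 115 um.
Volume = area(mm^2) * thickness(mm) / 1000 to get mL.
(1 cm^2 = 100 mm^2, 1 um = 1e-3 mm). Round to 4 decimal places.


area_mm2 = 13 * 100 = 1300
blt_mm = 115 * 1e-3 = 0.115
vol_mm3 = 1300 * 0.115 = 149.5
vol_mL = 149.5 / 1000 = 0.1495 mL

0.1495


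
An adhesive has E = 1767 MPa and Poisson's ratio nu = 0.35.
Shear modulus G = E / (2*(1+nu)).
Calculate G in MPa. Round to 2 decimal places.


G = 1767 / (2*(1+0.35))
= 1767 / 2.70
= 654.44 MPa

654.44


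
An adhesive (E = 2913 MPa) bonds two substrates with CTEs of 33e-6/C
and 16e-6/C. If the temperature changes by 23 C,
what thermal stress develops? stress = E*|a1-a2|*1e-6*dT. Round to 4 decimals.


Stress = 2913 * |33 - 16| * 1e-6 * 23
= 1.1390 MPa

1.1390


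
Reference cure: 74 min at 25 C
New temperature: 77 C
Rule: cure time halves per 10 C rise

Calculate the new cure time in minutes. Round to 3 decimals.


factor = 2^((77-25)/10) = 36.7583
t_new = 74 / 36.7583 = 2.013 min

2.013


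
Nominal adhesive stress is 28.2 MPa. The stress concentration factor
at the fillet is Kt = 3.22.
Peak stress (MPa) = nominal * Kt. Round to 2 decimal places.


Peak = 28.2 * 3.22 = 90.80 MPa

90.80


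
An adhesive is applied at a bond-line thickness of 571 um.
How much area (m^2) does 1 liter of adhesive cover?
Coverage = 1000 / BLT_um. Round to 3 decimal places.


Coverage = 1000 / 571 = 1.751 m^2

1.751


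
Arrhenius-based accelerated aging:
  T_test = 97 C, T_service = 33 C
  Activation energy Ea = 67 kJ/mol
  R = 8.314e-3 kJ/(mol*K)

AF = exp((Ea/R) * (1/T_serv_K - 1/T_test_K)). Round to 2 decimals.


T_test_K = 370.15, T_serv_K = 306.15
AF = exp((67/8.314e-3) * (1/306.15 - 1/370.15))
= 94.75

94.75


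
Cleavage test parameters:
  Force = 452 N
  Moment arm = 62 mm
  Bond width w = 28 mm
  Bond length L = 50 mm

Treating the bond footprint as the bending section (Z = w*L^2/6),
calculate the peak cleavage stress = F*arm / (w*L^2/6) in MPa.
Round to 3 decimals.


M = 452 * 62 = 28024 N*mm
Z = 28 * 50^2 / 6 = 70000 / 6 mm^3
sigma = M / Z = 6 * 28024 / 70000 = 168144 / 70000
= 2.402 MPa

2.402


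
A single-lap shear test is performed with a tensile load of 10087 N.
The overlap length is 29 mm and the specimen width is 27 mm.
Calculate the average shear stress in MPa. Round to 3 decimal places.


Shear stress = F / (overlap * width)
= 10087 / (29 * 27)
= 10087 / 783
= 12.883 MPa

12.883


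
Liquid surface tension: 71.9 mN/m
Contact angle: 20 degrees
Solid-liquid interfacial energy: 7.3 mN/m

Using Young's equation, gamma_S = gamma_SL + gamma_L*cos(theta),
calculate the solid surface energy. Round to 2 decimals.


gamma_S = 7.3 + 71.9 * cos(20)
= 74.86 mN/m

74.86


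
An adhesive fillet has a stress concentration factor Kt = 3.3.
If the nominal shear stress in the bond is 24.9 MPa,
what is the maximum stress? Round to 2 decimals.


Max stress = 24.9 * 3.3 = 82.17 MPa

82.17


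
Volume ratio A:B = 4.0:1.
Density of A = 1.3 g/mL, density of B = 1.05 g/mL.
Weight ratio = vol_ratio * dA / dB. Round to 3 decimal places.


Wt ratio = 4.0 * 1.3 / 1.05
= 4.952

4.952


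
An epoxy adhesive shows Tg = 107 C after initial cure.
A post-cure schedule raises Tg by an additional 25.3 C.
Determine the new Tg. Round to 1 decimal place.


New Tg = 107 + 25.3
= 132.3 C

132.3


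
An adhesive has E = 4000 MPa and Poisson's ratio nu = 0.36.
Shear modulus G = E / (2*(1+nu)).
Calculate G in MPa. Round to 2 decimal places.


G = 4000 / (2*(1+0.36))
= 4000 / 2.72
= 1470.59 MPa

1470.59


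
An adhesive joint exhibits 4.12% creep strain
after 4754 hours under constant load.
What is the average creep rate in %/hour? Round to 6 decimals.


Creep rate = strain / time
= 4.12 / 4754
= 0.000867 %/h

0.000867


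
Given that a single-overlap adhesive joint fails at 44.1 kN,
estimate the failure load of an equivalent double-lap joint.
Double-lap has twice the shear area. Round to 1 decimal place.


Double-lap factor = 2
Expected load = 44.1 * 2 = 88.2 kN

88.2


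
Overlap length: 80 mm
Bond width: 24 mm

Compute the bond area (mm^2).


Bond area = 80 * 24 = 1920 mm^2

1920


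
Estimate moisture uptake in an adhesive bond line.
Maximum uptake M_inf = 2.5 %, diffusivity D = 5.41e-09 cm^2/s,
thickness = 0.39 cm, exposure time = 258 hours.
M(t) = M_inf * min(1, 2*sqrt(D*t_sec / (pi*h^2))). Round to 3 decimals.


Convert time: 258 h = 928800 s
ratio = min(1, 2*sqrt(5.41e-09*928800/(pi*0.39^2)))
= 0.205093
M(t) = 2.5 * 0.205093 = 0.513%

0.513


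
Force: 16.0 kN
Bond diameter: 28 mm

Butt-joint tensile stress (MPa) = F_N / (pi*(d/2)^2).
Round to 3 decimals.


F_N = 16.0 * 1000 = 16000.0 N
A = pi*(14.0)^2 = 615.7522 mm^2
stress = 16000.0 / 615.7522 = 25.984 MPa

25.984


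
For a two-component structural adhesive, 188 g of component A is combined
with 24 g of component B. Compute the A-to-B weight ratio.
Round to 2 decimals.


Weight ratio A:B = 188 / 24
= 7.83

7.83


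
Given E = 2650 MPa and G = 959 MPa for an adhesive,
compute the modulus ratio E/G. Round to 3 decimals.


E/G ratio = 2650 / 959 = 2.763

2.763


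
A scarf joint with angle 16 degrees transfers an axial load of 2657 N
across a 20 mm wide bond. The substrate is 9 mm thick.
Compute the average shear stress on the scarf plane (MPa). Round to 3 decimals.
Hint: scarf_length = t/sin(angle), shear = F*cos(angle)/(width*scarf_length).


scarf_length = 9 / sin(16 deg) = 32.6516 mm
cos(16 deg) = 0.961262
shear stress = 2657 * 0.961262 / (20 * 32.6516)
= 3.911 MPa

3.911


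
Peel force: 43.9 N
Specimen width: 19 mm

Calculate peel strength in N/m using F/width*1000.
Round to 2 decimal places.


Peel strength = 43.9 / 19 * 1000 = 2310.53 N/m

2310.53


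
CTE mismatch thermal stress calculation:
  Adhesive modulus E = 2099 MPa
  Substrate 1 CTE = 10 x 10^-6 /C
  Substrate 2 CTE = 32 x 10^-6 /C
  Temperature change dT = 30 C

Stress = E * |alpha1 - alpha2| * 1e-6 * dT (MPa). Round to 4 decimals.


delta_alpha = |10 - 32| = 22 x 10^-6/C
Stress = 2099 * 22e-6 * 30
= 1.3853 MPa

1.3853


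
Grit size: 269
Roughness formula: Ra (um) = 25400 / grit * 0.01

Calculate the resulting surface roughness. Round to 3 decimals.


Ra = 25400 / 269 * 0.01
= 0.944 um

0.944


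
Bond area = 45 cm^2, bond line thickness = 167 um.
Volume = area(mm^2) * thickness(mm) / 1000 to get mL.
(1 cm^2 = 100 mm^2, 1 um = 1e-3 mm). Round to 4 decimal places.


area_mm2 = 45 * 100 = 4500
blt_mm = 167 * 1e-3 = 0.167
vol_mm3 = 4500 * 0.167 = 751.5
vol_mL = 751.5 / 1000 = 0.7515 mL

0.7515


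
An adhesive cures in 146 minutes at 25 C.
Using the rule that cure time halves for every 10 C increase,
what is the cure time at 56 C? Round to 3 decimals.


Factor = 2^((56 - 25) / 10) = 8.5742
Cure time = 146 / 8.5742
= 17.028 minutes

17.028


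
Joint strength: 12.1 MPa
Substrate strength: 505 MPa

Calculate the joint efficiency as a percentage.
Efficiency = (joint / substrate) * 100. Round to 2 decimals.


Efficiency = (12.1 / 505) * 100 = 2.40%

2.40


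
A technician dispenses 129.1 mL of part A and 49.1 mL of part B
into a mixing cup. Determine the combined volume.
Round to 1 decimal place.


Combined volume = 129.1 + 49.1
= 178.2 mL

178.2


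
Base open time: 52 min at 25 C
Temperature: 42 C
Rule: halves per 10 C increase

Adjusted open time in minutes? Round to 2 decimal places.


Acceleration = 2^((42-25)/10) = 3.2490
Open time = 52 / 3.2490 = 16.00 min

16.00


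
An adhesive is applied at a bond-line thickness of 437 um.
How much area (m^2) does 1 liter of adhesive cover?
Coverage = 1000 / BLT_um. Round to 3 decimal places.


Coverage = 1000 / 437 = 2.288 m^2

2.288


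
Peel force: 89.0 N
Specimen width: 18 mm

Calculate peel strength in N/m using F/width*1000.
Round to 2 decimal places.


Peel strength = 89.0 / 18 * 1000 = 4944.44 N/m

4944.44


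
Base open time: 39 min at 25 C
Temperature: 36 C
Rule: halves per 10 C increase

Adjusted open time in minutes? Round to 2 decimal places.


Acceleration = 2^((36-25)/10) = 2.1435
Open time = 39 / 2.1435 = 18.19 min

18.19


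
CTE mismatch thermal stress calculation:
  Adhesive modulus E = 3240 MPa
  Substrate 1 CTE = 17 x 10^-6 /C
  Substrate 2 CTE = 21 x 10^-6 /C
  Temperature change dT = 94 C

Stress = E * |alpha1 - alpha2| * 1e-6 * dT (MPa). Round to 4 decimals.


delta_alpha = |17 - 21| = 4 x 10^-6/C
Stress = 3240 * 4e-6 * 94
= 1.2182 MPa

1.2182


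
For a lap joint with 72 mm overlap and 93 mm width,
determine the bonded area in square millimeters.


Area = 72 * 93 = 6696 mm^2

6696


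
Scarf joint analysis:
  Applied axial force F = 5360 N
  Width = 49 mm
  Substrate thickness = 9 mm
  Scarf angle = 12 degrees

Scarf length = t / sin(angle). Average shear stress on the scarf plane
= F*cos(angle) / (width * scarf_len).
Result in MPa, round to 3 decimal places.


Scarf length = 9 / sin(12 deg) = 43.2876 mm
cos(12 deg) = 0.978148
Shear = 5360 * 0.978148 / (49 * 43.2876)
= 2.472 MPa

2.472


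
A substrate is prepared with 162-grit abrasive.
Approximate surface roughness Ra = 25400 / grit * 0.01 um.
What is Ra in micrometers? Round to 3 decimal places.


Ra = 25400 / 162 * 0.01 = 1.568 um

1.568


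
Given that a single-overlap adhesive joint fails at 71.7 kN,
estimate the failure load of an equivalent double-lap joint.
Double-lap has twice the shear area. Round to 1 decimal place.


Double-lap factor = 2
Expected load = 71.7 * 2 = 143.4 kN

143.4


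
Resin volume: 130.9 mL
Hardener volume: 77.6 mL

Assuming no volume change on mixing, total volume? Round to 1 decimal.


V_total = 130.9 + 77.6 = 208.5 mL

208.5


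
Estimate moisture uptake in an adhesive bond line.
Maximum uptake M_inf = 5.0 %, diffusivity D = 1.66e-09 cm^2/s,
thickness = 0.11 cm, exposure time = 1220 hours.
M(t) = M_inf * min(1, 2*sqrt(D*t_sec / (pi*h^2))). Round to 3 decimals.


Convert time: 1220 h = 4392000 s
ratio = min(1, 2*sqrt(1.66e-09*4392000/(pi*0.11^2)))
= 0.875886
M(t) = 5.0 * 0.875886 = 4.379%

4.379


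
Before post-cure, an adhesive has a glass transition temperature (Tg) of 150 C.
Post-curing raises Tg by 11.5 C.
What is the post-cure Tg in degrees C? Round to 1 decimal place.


Tg_post = Tg_base + delta_Tg
= 150 + 11.5
= 161.5 C

161.5


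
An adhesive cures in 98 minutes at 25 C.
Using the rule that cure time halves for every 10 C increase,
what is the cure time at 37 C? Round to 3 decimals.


Factor = 2^((37 - 25) / 10) = 2.2974
Cure time = 98 / 2.2974
= 42.657 minutes

42.657


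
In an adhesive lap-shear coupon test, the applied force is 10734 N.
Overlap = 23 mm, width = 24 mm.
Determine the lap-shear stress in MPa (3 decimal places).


stress = F / (overlap * width)
= 10734 / (23 * 24)
= 19.446 MPa

19.446


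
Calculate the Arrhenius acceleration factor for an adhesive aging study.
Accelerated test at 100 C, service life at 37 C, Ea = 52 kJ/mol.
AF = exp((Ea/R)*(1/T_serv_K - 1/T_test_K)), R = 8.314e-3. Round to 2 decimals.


T_test = 373.15 K, T_serv = 310.15 K
Ea/R = 52 / 0.008314 = 6254.51
AF = exp(6254.51 * (1/310.15 - 1/373.15))
= 30.11

30.11


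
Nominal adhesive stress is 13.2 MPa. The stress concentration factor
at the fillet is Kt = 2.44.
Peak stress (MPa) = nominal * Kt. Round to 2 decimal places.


Peak = 13.2 * 2.44 = 32.21 MPa

32.21


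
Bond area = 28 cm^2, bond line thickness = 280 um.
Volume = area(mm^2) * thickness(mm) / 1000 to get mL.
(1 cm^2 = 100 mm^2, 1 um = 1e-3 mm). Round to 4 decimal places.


area_mm2 = 28 * 100 = 2800
blt_mm = 280 * 1e-3 = 0.28
vol_mm3 = 2800 * 0.28 = 784.0
vol_mL = 784.0 / 1000 = 0.7840 mL

0.7840


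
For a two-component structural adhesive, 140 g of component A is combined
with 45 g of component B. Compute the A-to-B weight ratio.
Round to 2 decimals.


Weight ratio A:B = 140 / 45
= 3.11

3.11


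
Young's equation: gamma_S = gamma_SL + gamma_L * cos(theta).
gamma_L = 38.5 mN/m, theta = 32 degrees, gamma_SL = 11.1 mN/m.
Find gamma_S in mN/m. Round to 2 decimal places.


cos(32 deg) = 0.848048
gamma_S = 11.1 + 38.5 * 0.848048
= 43.75 mN/m

43.75


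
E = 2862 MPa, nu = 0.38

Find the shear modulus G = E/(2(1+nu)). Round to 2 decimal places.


G = 2862 / (2 * 1.38)
= 1036.96 MPa

1036.96


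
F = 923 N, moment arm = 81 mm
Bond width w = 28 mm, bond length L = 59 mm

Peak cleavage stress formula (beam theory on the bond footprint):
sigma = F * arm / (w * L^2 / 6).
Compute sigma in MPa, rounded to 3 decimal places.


sigma = (923 * 81) / (28 * 3481 / 6)
= 74763 * 6 / 97468
= 448578 / 97468
= 4.602 MPa

4.602


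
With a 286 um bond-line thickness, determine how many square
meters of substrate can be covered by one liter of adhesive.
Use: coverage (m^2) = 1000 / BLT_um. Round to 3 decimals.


Coverage = 1000 / 286 = 3.497 m^2

3.497


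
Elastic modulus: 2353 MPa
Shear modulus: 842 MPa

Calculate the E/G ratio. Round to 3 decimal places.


E / G = 2353 / 842 = 2.795

2.795


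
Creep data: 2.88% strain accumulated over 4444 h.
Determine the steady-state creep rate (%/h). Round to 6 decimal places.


Rate = 2.88 / 4444 = 0.000648 %/h

0.000648


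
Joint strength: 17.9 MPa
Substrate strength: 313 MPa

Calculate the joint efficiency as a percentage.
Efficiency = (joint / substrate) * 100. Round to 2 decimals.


Efficiency = (17.9 / 313) * 100 = 5.72%

5.72


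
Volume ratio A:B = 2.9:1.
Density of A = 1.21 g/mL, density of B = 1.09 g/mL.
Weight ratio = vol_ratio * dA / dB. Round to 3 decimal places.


Wt ratio = 2.9 * 1.21 / 1.09
= 3.219

3.219


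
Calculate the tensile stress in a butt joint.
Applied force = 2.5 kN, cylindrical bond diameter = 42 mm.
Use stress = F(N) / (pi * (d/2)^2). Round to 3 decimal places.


A = pi * 21.0^2 = 1385.4424 mm^2
sigma = 2500.0 / 1385.4424 = 1.804 MPa

1.804


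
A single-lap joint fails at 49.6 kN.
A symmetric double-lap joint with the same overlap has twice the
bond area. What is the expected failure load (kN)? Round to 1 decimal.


Double-lap load = 2 * 49.6 = 99.2 kN

99.2


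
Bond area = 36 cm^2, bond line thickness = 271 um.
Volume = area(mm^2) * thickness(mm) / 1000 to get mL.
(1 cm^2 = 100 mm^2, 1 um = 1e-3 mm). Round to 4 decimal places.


area_mm2 = 36 * 100 = 3600
blt_mm = 271 * 1e-3 = 0.271
vol_mm3 = 3600 * 0.271 = 975.6
vol_mL = 975.6 / 1000 = 0.9756 mL

0.9756


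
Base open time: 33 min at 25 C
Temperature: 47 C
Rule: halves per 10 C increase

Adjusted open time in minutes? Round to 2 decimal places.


Acceleration = 2^((47-25)/10) = 4.5948
Open time = 33 / 4.5948 = 7.18 min

7.18


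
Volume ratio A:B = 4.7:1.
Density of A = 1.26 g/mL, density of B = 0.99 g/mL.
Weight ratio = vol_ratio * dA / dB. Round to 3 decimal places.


Wt ratio = 4.7 * 1.26 / 0.99
= 5.982

5.982


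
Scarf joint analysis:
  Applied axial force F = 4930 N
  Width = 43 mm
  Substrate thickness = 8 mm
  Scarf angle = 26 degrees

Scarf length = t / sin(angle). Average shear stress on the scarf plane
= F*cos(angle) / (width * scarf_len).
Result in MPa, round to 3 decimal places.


Scarf length = 8 / sin(26 deg) = 18.2494 mm
cos(26 deg) = 0.898794
Shear = 4930 * 0.898794 / (43 * 18.2494)
= 5.647 MPa

5.647


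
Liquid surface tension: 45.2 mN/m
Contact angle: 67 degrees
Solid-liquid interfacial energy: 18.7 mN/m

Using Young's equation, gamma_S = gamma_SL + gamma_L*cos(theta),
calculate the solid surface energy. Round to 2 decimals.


gamma_S = 18.7 + 45.2 * cos(67)
= 36.36 mN/m

36.36


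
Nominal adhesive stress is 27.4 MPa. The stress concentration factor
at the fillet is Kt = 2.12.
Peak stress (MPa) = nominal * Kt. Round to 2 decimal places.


Peak = 27.4 * 2.12 = 58.09 MPa

58.09


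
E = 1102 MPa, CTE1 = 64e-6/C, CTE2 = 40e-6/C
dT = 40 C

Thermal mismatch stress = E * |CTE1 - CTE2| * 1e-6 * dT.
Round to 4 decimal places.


= 1102 * 24e-6 * 40
= 1.0579 MPa

1.0579


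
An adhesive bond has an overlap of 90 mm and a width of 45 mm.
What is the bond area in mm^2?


Bond area = overlap * width
= 90 * 45
= 4050 mm^2

4050
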